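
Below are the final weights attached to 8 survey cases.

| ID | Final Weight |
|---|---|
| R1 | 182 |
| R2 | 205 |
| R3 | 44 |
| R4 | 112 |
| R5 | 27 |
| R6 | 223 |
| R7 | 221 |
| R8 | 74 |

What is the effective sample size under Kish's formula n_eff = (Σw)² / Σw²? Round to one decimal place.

6.1

Σ wᵢ = 182 + 205 + 44 + 112 + 27 + 223 + 221 + 74 = 1088
Σ wᵢ² = 33124 + 42025 + 1936 + 12544 + 729 + 49729 + 48841 + 5476 = 194404
n_eff = 1088² / 194404 = 1183744 / 194404 = 6.0890928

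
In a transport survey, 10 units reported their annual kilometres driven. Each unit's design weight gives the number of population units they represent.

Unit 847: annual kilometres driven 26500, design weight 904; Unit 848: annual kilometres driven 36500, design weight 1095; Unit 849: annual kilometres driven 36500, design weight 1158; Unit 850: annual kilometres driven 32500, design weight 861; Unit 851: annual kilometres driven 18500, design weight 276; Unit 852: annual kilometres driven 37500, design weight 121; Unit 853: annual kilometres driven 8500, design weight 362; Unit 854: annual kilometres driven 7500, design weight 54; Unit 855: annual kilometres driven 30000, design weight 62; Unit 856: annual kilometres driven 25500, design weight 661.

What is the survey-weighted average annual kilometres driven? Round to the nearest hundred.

29900

Weighted sum = 26500×904 + 36500×1095 + 36500×1158 + 32500×861 + 18500×276 + 37500×121 + 8500×362 + 7500×54 + 30000×62 + 25500×661
  = 166014000
Sum of weights = 904 + 1095 + 1158 + 861 + 276 + 121 + 362 + 54 + 62 + 661 = 5554
Weighted mean = 166014000 / 5554 = 29890.889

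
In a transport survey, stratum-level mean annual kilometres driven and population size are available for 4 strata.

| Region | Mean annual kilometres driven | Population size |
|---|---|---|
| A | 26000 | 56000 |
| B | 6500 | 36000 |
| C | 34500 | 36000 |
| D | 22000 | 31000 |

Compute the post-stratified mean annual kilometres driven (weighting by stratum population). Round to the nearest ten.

Σ Nₕ·x̄ₕ = 26000×56000 + 6500×36000 + 34500×36000 + 22000×31000
  = 1456000000 + 234000000 + 1242000000 + 682000000 = 3614000000
Σ Nₕ = 56000 + 36000 + 36000 + 31000 = 159000
Overall mean = 3614000000 / 159000 = 22729.56

22730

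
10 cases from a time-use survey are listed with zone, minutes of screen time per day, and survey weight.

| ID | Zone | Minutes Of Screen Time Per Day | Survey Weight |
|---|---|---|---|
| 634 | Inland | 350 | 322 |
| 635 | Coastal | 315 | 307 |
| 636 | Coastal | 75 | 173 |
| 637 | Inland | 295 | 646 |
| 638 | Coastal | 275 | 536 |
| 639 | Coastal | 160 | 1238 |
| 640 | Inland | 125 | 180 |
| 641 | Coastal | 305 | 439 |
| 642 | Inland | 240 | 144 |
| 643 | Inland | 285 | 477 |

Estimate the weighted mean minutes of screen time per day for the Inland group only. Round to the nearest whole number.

281

Inland rows: 634, 637, 640, 642, 643
Weighted sum = 350×322 + 295×646 + 125×180 + 240×144 + 285×477
  = 112700 + 190570 + 22500 + 34560 + 135945 = 496275
Sum of weights = 322 + 646 + 180 + 144 + 477 = 1769
Weighted mean = 496275 / 1769 = 280.53985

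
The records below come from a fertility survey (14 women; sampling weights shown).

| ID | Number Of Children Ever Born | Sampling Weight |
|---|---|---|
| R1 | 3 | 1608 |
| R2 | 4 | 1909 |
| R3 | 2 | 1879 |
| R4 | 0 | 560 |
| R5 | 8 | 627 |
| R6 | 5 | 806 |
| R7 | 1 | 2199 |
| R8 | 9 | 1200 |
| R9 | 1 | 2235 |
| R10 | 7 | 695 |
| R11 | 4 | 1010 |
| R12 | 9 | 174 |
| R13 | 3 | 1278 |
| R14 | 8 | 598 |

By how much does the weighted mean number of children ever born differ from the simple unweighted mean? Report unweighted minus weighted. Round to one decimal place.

1.0

Unweighted sum = 64
Unweighted mean = 64 / 14 = 4.5714286
Weighted sum = 59587
Sum of weights = 16778
Weighted mean = 59587 / 16778 = 3.551496
Difference (unweighted minus weighted) = 1.0199326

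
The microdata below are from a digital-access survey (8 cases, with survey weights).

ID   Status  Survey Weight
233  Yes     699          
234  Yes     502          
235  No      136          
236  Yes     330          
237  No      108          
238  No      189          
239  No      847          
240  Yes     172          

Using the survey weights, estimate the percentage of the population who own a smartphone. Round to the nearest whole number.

57

Sum of weights for 'Yes' = 699 + 502 + 330 + 172 = 1703
Total weight = 2983
Weighted proportion = 1703 / 2983 = 0.57090178 → 57.090178%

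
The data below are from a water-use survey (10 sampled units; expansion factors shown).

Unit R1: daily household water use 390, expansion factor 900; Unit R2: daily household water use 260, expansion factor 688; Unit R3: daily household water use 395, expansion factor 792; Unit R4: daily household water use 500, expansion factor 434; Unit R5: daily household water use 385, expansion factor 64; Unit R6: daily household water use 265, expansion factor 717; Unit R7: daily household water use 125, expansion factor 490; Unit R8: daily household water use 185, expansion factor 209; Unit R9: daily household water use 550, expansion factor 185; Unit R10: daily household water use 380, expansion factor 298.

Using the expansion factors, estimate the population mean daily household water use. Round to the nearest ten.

330

Weighted sum = 390×900 + 260×688 + 395×792 + 500×434 + 385×64 + 265×717 + 125×490 + 185×209 + 550×185 + 380×298
  = 351000 + 178880 + 312840 + 217000 + 24640 + 190005 + 61250 + 38665 + 101750 + 113240 = 1589270
Sum of weights = 900 + 688 + 792 + 434 + 64 + 717 + 490 + 209 + 185 + 298 = 4777
Weighted mean = 1589270 / 4777 = 332.69207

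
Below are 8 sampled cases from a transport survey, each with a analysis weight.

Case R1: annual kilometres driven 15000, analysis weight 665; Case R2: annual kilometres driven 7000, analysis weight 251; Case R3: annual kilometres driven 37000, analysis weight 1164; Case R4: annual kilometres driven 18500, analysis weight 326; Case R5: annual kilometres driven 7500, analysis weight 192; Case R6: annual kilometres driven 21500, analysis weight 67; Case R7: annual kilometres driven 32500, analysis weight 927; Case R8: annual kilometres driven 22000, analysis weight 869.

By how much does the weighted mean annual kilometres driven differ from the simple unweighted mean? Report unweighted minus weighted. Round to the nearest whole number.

Unweighted sum = 15000 + 7000 + 37000 + 18500 + 7500 + 21500 + 32500 + 22000 = 161000
Unweighted mean = 161000 / 8 = 20125
Weighted sum = 15000×665 + 7000×251 + 37000×1164 + 18500×326 + 7500×192 + 21500×67 + 32500×927 + 22000×869
  = 9975000 + 1757000 + 43068000 + 6031000 + 1440000 + 1440500 + 30127500 + 19118000 = 112957000
Sum of weights = 665 + 251 + 1164 + 326 + 192 + 67 + 927 + 869 = 4461
Weighted mean = 112957000 / 4461 = 25321.004
Difference (unweighted minus weighted) = -5196.0043

-5196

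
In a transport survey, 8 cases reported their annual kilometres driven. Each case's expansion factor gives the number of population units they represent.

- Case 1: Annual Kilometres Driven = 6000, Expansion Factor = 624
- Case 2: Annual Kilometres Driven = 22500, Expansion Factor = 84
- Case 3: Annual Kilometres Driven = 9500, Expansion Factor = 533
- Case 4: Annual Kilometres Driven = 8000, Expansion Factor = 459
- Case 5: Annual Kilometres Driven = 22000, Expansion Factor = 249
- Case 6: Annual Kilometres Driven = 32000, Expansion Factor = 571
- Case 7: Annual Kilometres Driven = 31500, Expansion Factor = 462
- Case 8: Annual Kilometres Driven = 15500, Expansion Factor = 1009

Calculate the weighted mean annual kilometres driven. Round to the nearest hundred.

17100

Weighted sum = 6000×624 + 22500×84 + 9500×533 + 8000×459 + 22000×249 + 32000×571 + 31500×462 + 15500×1009
  = 3744000 + 1890000 + 5063500 + 3672000 + 5478000 + 18272000 + 14553000 + 15639500 = 68312000
Sum of weights = 624 + 84 + 533 + 459 + 249 + 571 + 462 + 1009 = 3991
Weighted mean = 68312000 / 3991 = 17116.512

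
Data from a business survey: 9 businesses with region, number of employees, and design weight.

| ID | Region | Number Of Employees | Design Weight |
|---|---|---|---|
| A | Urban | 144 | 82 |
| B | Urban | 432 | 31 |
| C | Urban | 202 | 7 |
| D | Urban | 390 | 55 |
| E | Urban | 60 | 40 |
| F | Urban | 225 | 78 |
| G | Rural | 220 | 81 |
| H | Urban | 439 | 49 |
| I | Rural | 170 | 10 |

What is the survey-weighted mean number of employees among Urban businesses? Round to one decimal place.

Urban rows: A, B, C, D, E, F, H
Weighted sum = 144×82 + 432×31 + 202×7 + 390×55 + 60×40 + 225×78 + 439×49
  = 11808 + 13392 + 1414 + 21450 + 2400 + 17550 + 21511 = 89525
Sum of weights = 82 + 31 + 7 + 55 + 40 + 78 + 49 = 342
Weighted mean = 89525 / 342 = 261.76901

261.8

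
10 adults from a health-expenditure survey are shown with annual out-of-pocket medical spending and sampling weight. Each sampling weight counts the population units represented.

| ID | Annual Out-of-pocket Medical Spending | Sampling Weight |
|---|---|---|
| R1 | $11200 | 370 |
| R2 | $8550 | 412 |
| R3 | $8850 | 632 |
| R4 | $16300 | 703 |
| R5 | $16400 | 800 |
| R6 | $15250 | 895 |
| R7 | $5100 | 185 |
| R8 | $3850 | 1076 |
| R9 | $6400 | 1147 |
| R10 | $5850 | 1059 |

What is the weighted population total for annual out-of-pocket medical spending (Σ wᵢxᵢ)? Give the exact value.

70109500

Weighted total = 11200×370 + 8550×412 + 8850×632 + 16300×703 + 16400×800 + 15250×895 + 5100×185 + 3850×1076 + 6400×1147 + 5850×1059
  = 4144000 + 3522600 + 5593200 + 11458900 + 13120000 + 13648750 + 943500 + 4142600 + 7340800 + 6195150 = 70109500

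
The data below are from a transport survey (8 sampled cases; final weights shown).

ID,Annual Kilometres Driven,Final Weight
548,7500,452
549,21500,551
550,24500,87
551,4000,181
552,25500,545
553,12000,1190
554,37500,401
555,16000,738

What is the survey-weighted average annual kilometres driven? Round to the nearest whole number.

Weighted sum = 7500×452 + 21500×551 + 24500×87 + 4000×181 + 25500×545 + 12000×1190 + 37500×401 + 16000×738
  = 73115000
Sum of weights = 452 + 551 + 87 + 181 + 545 + 1190 + 401 + 738 = 4145
Weighted mean = 73115000 / 4145 = 17639.324

17639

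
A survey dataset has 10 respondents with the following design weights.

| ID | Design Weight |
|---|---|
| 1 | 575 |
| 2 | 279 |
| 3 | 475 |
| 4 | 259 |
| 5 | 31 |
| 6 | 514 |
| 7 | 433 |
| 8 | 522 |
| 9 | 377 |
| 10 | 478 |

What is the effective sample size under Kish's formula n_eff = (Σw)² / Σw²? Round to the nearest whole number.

Σ wᵢ = 575 + 279 + 475 + 259 + 31 + 514 + 433 + 522 + 377 + 478 = 3943
Σ wᵢ² = 330625 + 77841 + 225625 + 67081 + 961 + 264196 + 187489 + 272484 + 142129 + 228484 = 1796915
n_eff = 3943² / 1796915 = 15547249 / 1796915 = 8.6521894

9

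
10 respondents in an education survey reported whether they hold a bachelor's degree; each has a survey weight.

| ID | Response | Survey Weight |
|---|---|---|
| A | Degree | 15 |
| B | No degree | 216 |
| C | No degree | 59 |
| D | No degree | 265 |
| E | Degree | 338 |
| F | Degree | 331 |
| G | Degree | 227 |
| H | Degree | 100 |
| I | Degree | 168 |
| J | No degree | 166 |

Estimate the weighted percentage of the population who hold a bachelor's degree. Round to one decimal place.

62.5

Sum of weights for 'Degree' = 15 + 338 + 331 + 227 + 100 + 168 = 1179
Total weight = 1885
Weighted proportion = 1179 / 1885 = 0.62546419 → 62.546419%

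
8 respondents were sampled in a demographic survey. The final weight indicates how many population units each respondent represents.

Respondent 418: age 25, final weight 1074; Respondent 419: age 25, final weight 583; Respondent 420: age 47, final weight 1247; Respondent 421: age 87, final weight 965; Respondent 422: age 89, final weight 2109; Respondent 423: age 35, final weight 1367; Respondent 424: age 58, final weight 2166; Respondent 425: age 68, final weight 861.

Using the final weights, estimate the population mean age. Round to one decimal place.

58.2

Weighted sum = 603711
Sum of weights = 10372
Weighted mean = 603711 / 10372 = 58.205843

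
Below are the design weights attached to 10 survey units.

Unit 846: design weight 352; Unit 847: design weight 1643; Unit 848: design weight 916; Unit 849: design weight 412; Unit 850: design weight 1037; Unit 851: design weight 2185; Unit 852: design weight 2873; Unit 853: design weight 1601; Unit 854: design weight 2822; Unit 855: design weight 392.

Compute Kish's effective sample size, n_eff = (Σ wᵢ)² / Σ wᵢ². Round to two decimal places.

Σ wᵢ = 352 + 1643 + 916 + 412 + 1037 + 2185 + 2873 + 1601 + 2822 + 392 = 14233
Σ wᵢ² = 123904 + 2699449 + 839056 + 169744 + 1075369 + 4774225 + 8254129 + 2563201 + 7963684 + 153664 = 28616425
n_eff = 14233² / 28616425 = 202578289 / 28616425 = 7.0790914

7.08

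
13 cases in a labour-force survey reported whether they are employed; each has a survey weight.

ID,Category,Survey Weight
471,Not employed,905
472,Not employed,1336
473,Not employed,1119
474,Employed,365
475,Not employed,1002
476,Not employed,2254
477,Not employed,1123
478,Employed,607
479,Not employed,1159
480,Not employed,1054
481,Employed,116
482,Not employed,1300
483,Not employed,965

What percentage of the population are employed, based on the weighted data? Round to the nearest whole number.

Sum of weights for 'Employed' = 365 + 607 + 116 = 1088
Total weight = 13305
Weighted proportion = 1088 / 13305 = 0.081773769 → 8.1773769%

8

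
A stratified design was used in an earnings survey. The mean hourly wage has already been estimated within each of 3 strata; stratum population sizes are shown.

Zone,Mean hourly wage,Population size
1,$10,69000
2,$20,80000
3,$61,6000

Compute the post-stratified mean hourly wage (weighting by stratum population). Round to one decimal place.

Σ Nₕ·x̄ₕ = 10×69000 + 20×80000 + 61×6000
  = 2656000
Σ Nₕ = 155000
Overall mean = 2656000 / 155000 = 17.135484

17.1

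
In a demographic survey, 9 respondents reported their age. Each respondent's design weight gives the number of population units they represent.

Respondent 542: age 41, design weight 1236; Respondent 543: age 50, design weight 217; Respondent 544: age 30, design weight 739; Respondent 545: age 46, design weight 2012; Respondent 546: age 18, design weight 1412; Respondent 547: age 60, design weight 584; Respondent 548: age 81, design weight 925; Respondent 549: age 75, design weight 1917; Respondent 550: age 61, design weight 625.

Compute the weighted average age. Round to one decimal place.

Weighted sum = 41×1236 + 50×217 + 30×739 + 46×2012 + 18×1412 + 60×584 + 81×925 + 75×1917 + 61×625
  = 493529
Sum of weights = 1236 + 217 + 739 + 2012 + 1412 + 584 + 925 + 1917 + 625 = 9667
Weighted mean = 493529 / 9667 = 51.052964

51.1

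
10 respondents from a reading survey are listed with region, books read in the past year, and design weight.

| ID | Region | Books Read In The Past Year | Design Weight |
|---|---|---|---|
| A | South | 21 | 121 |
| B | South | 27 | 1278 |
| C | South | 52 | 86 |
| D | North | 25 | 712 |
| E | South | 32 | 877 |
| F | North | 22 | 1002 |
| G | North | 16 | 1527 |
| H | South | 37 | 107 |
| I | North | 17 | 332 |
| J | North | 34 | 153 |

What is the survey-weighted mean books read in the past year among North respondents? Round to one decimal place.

20.2

North rows: D, F, G, I, J
Weighted sum = 25×712 + 22×1002 + 16×1527 + 17×332 + 34×153
  = 17800 + 22044 + 24432 + 5644 + 5202 = 75122
Sum of weights = 712 + 1002 + 1527 + 332 + 153 = 3726
Weighted mean = 75122 / 3726 = 20.161567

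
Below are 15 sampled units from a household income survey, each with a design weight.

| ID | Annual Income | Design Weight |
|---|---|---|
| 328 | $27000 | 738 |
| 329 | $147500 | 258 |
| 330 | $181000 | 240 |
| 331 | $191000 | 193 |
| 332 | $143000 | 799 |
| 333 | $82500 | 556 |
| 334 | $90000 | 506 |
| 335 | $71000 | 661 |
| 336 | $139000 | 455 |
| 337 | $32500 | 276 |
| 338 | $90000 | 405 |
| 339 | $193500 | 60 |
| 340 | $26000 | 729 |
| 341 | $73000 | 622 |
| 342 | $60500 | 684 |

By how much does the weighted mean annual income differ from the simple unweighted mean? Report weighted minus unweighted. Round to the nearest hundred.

-17300

Unweighted sum = 1547500
Unweighted mean = 1547500 / 15 = 103166.67
Weighted sum = 616899000
Sum of weights = 7182
Weighted mean = 616899000 / 7182 = 85895.155
Difference (weighted minus unweighted) = -17271.512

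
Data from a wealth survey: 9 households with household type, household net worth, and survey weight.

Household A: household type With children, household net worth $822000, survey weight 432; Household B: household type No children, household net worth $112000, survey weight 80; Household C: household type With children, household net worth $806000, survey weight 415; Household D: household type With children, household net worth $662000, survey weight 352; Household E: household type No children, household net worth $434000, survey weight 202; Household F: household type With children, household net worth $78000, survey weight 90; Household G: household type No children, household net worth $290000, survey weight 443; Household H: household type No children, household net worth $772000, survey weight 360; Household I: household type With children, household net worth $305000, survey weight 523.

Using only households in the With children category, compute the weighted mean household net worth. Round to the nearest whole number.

601078

With children rows: A, C, D, F, I
Weighted sum = 822000×432 + 806000×415 + 662000×352 + 78000×90 + 305000×523
  = 355104000 + 334490000 + 233024000 + 7020000 + 159515000 = 1089153000
Sum of weights = 432 + 415 + 352 + 90 + 523 = 1812
Weighted mean = 1089153000 / 1812 = 601077.81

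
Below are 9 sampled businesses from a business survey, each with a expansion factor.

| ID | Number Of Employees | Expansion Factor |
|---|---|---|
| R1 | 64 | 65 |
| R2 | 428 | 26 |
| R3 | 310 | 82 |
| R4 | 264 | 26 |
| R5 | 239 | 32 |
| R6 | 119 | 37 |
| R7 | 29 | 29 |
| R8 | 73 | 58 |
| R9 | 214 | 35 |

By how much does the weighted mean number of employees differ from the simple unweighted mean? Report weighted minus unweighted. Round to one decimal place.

Unweighted sum = 64 + 428 + 310 + 264 + 239 + 119 + 29 + 73 + 214 = 1740
Unweighted mean = 1740 / 9 = 193.33333
Weighted sum = 64×65 + 428×26 + 310×82 + 264×26 + 239×32 + 119×37 + 29×29 + 73×58 + 214×35
  = 72188
Sum of weights = 390
Weighted mean = 72188 / 390 = 185.09744
Difference (weighted minus unweighted) = -8.2358974

-8.2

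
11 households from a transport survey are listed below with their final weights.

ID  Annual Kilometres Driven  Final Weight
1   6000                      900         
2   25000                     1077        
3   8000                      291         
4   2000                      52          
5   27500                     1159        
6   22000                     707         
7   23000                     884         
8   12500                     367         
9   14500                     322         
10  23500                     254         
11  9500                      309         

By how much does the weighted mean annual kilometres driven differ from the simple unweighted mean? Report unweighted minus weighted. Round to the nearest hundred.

Unweighted sum = 6000 + 25000 + 8000 + 2000 + 27500 + 22000 + 23000 + 12500 + 14500 + 23500 + 9500 = 173500
Unweighted mean = 173500 / 11 = 15772.727
Weighted sum = 6000×900 + 25000×1077 + 8000×291 + 2000×52 + 27500×1159 + 22000×707 + 23000×884 + 12500×367 + 14500×322 + 23500×254 + 9500×309
  = 5400000 + 26925000 + 2328000 + 104000 + 31872500 + 15554000 + 20332000 + 4587500 + 4669000 + 5969000 + 2935500 = 120676500
Sum of weights = 900 + 1077 + 291 + 52 + 1159 + 707 + 884 + 367 + 322 + 254 + 309 = 6322
Weighted mean = 120676500 / 6322 = 19088.342
Difference (unweighted minus weighted) = -3315.615

-3300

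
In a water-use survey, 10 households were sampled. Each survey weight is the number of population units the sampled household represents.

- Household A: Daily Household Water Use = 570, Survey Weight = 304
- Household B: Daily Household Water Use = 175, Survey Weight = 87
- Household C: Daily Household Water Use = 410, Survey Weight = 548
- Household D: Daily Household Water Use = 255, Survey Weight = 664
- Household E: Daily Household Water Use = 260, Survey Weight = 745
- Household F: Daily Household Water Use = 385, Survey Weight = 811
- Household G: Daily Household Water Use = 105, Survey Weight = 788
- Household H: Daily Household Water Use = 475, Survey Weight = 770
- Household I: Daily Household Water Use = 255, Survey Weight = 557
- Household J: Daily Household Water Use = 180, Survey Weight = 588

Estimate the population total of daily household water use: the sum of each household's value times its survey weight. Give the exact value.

Weighted total = 570×304 + 175×87 + 410×548 + 255×664 + 260×745 + 385×811 + 105×788 + 475×770 + 255×557 + 180×588
  = 1784805

1784805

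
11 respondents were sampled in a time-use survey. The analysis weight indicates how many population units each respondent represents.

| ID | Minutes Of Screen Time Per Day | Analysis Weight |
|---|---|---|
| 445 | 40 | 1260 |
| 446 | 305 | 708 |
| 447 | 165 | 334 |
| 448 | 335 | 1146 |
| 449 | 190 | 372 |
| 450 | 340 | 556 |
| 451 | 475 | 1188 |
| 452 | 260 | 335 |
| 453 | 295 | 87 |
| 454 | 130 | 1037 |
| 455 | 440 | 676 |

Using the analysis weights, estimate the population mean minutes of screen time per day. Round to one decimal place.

269.4

Weighted sum = 2074395
Sum of weights = 7699
Weighted mean = 2074395 / 7699 = 269.43694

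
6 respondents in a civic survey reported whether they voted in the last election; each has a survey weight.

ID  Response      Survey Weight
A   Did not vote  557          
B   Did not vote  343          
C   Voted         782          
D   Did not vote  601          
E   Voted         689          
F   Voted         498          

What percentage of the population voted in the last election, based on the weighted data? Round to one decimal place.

Sum of weights for 'Voted' = 782 + 689 + 498 = 1969
Total weight = 557 + 343 + 782 + 601 + 689 + 498 = 3470
Weighted proportion = 1969 / 3470 = 0.56743516 → 56.743516%

56.7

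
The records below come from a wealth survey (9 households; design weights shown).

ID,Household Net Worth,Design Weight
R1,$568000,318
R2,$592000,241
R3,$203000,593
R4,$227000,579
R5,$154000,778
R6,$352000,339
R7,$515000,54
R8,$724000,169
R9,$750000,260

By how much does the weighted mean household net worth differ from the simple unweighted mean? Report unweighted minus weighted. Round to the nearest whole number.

105821

Unweighted sum = 568000 + 592000 + 203000 + 227000 + 154000 + 352000 + 515000 + 724000 + 750000 = 4085000
Unweighted mean = 4085000 / 9 = 453888.89
Weighted sum = 1159414000
Sum of weights = 318 + 241 + 593 + 579 + 778 + 339 + 54 + 169 + 260 = 3331
Weighted mean = 1159414000 / 3331 = 348067.85
Difference (unweighted minus weighted) = 105821.04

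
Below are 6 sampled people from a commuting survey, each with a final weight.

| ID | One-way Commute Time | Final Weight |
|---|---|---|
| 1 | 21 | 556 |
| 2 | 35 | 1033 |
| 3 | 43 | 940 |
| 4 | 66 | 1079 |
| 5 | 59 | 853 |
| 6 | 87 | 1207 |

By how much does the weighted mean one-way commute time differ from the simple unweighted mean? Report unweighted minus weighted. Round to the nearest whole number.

-4

Unweighted sum = 21 + 35 + 43 + 66 + 59 + 87 = 311
Unweighted mean = 311 / 6 = 51.833333
Weighted sum = 21×556 + 35×1033 + 43×940 + 66×1079 + 59×853 + 87×1207
  = 11676 + 36155 + 40420 + 71214 + 50327 + 105009 = 314801
Sum of weights = 556 + 1033 + 940 + 1079 + 853 + 1207 = 5668
Weighted mean = 314801 / 5668 = 55.540049
Difference (unweighted minus weighted) = -3.7067161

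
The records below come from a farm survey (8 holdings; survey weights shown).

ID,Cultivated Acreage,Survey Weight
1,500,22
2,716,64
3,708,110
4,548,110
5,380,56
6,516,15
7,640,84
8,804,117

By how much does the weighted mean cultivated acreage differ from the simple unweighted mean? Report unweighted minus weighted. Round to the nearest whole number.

-42

Unweighted sum = 4812
Unweighted mean = 4812 / 8 = 601.5
Weighted sum = 500×22 + 716×64 + 708×110 + 548×110 + 380×56 + 516×15 + 640×84 + 804×117
  = 11000 + 45824 + 77880 + 60280 + 21280 + 7740 + 53760 + 94068 = 371832
Sum of weights = 22 + 64 + 110 + 110 + 56 + 15 + 84 + 117 = 578
Weighted mean = 371832 / 578 = 643.30796
Difference (unweighted minus weighted) = -41.807958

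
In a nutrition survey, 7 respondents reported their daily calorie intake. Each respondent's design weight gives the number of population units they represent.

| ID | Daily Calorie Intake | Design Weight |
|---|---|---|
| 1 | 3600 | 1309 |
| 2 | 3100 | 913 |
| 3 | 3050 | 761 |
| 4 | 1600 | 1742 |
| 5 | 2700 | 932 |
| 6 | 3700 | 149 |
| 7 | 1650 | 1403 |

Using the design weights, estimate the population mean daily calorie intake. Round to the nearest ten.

2500

Weighted sum = 3600×1309 + 3100×913 + 3050×761 + 1600×1742 + 2700×932 + 3700×149 + 1650×1403
  = 4712400 + 2830300 + 2321050 + 2787200 + 2516400 + 551300 + 2314950 = 18033600
Sum of weights = 1309 + 913 + 761 + 1742 + 932 + 149 + 1403 = 7209
Weighted mean = 18033600 / 7209 = 2501.5397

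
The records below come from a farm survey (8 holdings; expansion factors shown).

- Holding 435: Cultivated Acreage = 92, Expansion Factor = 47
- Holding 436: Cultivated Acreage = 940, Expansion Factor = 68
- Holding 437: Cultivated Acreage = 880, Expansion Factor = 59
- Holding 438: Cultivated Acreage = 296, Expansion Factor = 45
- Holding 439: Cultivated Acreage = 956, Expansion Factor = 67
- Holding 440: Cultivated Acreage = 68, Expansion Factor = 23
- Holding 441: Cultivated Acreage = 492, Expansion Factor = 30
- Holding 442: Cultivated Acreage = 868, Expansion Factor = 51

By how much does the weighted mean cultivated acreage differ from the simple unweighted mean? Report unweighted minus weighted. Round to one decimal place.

Unweighted sum = 92 + 940 + 880 + 296 + 956 + 68 + 492 + 868 = 4592
Unweighted mean = 4592 / 8 = 574
Weighted sum = 92×47 + 940×68 + 880×59 + 296×45 + 956×67 + 68×23 + 492×30 + 868×51
  = 4324 + 63920 + 51920 + 13320 + 64052 + 1564 + 14760 + 44268 = 258128
Sum of weights = 47 + 68 + 59 + 45 + 67 + 23 + 30 + 51 = 390
Weighted mean = 258128 / 390 = 661.86667
Difference (unweighted minus weighted) = -87.866667

-87.9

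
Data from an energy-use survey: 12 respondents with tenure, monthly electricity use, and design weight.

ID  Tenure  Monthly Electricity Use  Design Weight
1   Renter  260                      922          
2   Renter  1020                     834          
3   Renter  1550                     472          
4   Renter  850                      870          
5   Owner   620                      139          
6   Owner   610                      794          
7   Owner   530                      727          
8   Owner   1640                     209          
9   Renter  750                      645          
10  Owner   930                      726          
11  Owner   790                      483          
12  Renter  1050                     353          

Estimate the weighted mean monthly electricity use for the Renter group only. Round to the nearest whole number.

Renter rows: 1, 2, 3, 4, 9, 12
Weighted sum = 260×922 + 1020×834 + 1550×472 + 850×870 + 750×645 + 1050×353
  = 239720 + 850680 + 731600 + 739500 + 483750 + 370650 = 3415900
Sum of weights = 922 + 834 + 472 + 870 + 645 + 353 = 4096
Weighted mean = 3415900 / 4096 = 833.95996

834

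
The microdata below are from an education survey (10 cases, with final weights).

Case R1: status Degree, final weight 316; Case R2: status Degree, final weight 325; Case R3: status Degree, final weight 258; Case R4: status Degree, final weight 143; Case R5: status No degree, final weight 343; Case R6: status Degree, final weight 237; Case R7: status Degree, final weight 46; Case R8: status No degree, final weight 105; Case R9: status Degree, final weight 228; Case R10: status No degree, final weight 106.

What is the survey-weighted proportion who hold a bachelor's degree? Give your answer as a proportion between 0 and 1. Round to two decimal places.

0.74

Sum of weights for 'Degree' = 316 + 325 + 258 + 143 + 237 + 46 + 228 = 1553
Total weight = 316 + 325 + 258 + 143 + 343 + 237 + 46 + 105 + 228 + 106 = 2107
Weighted proportion = 1553 / 2107 = 0.73706692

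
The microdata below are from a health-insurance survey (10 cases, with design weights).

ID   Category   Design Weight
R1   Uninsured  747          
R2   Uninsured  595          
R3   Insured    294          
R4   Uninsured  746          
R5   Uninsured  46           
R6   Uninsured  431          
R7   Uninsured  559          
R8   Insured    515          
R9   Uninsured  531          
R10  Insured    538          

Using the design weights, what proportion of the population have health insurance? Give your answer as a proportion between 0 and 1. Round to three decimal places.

0.269

Sum of weights for 'Insured' = 294 + 515 + 538 = 1347
Total weight = 747 + 595 + 294 + 746 + 46 + 431 + 559 + 515 + 531 + 538 = 5002
Weighted proportion = 1347 / 5002 = 0.26929228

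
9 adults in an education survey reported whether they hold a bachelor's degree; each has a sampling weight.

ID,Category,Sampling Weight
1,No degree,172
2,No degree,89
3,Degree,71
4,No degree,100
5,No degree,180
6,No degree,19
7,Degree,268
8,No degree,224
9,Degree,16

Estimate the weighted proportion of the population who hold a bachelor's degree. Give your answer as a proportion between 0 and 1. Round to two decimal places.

0.31

Sum of weights for 'Degree' = 71 + 268 + 16 = 355
Total weight = 172 + 89 + 71 + 100 + 180 + 19 + 268 + 224 + 16 = 1139
Weighted proportion = 355 / 1139 = 0.31167691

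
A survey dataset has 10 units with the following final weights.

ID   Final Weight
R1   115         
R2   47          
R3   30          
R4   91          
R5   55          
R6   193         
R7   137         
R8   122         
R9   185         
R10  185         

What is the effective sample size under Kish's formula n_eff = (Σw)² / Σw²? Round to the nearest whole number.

Σ wᵢ = 115 + 47 + 30 + 91 + 55 + 193 + 137 + 122 + 185 + 185 = 1160
Σ wᵢ² = 13225 + 2209 + 900 + 8281 + 3025 + 37249 + 18769 + 14884 + 34225 + 34225 = 166992
n_eff = 1160² / 166992 = 1345600 / 166992 = 8.057871

8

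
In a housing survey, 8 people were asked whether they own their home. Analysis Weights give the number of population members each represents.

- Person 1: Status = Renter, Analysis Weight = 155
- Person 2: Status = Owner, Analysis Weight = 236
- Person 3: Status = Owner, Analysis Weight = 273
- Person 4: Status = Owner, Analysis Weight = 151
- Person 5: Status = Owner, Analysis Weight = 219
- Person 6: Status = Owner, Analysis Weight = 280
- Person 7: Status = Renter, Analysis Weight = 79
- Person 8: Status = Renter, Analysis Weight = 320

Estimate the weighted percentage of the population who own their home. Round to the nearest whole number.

68

Sum of weights for 'Owner' = 236 + 273 + 151 + 219 + 280 = 1159
Total weight = 155 + 236 + 273 + 151 + 219 + 280 + 79 + 320 = 1713
Weighted proportion = 1159 / 1713 = 0.67659078 → 67.659078%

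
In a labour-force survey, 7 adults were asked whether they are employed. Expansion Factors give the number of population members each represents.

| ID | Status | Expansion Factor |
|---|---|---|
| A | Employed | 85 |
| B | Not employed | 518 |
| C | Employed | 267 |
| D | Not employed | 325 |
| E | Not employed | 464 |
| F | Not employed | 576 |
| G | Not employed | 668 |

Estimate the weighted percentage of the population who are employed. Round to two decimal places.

12.13

Sum of weights for 'Employed' = 85 + 267 = 352
Total weight = 2903
Weighted proportion = 352 / 2903 = 0.12125388 → 12.125388%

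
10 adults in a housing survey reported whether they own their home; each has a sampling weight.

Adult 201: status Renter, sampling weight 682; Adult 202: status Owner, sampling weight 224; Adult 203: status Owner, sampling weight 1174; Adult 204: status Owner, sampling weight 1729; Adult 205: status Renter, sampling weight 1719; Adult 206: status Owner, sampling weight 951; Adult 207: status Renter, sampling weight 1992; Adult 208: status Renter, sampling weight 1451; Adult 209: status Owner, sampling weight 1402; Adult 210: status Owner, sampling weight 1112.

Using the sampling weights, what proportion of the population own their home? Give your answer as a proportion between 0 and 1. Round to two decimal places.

Sum of weights for 'Owner' = 224 + 1174 + 1729 + 951 + 1402 + 1112 = 6592
Total weight = 682 + 224 + 1174 + 1729 + 1719 + 951 + 1992 + 1451 + 1402 + 1112 = 12436
Weighted proportion = 6592 / 12436 = 0.53007398

0.53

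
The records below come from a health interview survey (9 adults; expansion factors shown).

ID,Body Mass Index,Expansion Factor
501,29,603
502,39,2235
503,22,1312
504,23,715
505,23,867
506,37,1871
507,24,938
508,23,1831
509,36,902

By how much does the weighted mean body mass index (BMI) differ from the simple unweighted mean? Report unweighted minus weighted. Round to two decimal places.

-1.38

Unweighted sum = 29 + 39 + 22 + 23 + 23 + 37 + 24 + 23 + 36 = 256
Unweighted mean = 256 / 9 = 28.444444
Weighted sum = 29×603 + 39×2235 + 22×1312 + 23×715 + 23×867 + 37×1871 + 24×938 + 23×1831 + 36×902
  = 17487 + 87165 + 28864 + 16445 + 19941 + 69227 + 22512 + 42113 + 32472 = 336226
Sum of weights = 11274
Weighted mean = 336226 / 11274 = 29.823133
Difference (unweighted minus weighted) = -1.3786884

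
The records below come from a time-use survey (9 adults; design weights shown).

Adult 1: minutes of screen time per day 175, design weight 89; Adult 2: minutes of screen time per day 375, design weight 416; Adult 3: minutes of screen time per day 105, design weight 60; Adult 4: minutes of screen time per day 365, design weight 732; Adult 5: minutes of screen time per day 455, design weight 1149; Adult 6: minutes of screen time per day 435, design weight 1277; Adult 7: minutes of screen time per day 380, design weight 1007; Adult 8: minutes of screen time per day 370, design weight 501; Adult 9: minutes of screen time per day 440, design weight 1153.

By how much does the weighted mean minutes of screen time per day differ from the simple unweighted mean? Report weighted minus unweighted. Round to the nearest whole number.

Unweighted sum = 175 + 375 + 105 + 365 + 455 + 435 + 380 + 370 + 440 = 3100
Unweighted mean = 3100 / 9 = 344.44444
Weighted sum = 175×89 + 375×416 + 105×60 + 365×732 + 455×1149 + 435×1277 + 380×1007 + 370×501 + 440×1153
  = 15575 + 156000 + 6300 + 267180 + 522795 + 555495 + 382660 + 185370 + 507320 = 2598695
Sum of weights = 89 + 416 + 60 + 732 + 1149 + 1277 + 1007 + 501 + 1153 = 6384
Weighted mean = 2598695 / 6384 = 407.06375
Difference (weighted minus unweighted) = 62.619309

63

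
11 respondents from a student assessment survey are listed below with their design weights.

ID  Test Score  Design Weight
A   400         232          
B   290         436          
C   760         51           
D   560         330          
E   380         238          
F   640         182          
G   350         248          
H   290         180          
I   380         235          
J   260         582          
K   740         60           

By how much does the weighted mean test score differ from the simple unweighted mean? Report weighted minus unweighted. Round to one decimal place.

-72.0

Unweighted sum = 400 + 290 + 760 + 560 + 380 + 640 + 350 + 290 + 380 + 260 + 740 = 5050
Unweighted mean = 5050 / 11 = 459.09091
Weighted sum = 400×232 + 290×436 + 760×51 + 560×330 + 380×238 + 640×182 + 350×248 + 290×180 + 380×235 + 260×582 + 740×60
  = 92800 + 126440 + 38760 + 184800 + 90440 + 116480 + 86800 + 52200 + 89300 + 151320 + 44400 = 1073740
Sum of weights = 232 + 436 + 51 + 330 + 238 + 182 + 248 + 180 + 235 + 582 + 60 = 2774
Weighted mean = 1073740 / 2774 = 387.07282
Difference (weighted minus unweighted) = -72.01809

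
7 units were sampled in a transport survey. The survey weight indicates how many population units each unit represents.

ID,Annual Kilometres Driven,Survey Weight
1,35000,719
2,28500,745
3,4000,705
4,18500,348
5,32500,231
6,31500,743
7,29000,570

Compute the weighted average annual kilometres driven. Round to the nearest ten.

Weighted sum = 103097500
Sum of weights = 4061
Weighted mean = 103097500 / 4061 = 25387.22

25390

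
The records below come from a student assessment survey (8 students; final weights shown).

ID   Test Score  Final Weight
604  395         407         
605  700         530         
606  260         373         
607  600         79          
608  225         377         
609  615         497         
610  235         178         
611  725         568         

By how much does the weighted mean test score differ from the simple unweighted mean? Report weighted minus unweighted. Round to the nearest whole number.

Unweighted sum = 395 + 700 + 260 + 600 + 225 + 615 + 235 + 725 = 3755
Unweighted mean = 3755 / 8 = 469.375
Weighted sum = 395×407 + 700×530 + 260×373 + 600×79 + 225×377 + 615×497 + 235×178 + 725×568
  = 1520255
Sum of weights = 407 + 530 + 373 + 79 + 377 + 497 + 178 + 568 = 3009
Weighted mean = 1520255 / 3009 = 505.23596
Difference (weighted minus unweighted) = 35.860959

36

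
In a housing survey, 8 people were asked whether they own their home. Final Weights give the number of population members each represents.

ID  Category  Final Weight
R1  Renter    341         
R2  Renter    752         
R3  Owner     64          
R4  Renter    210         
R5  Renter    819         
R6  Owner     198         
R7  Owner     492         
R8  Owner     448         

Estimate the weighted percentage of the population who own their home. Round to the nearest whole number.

Sum of weights for 'Owner' = 64 + 198 + 492 + 448 = 1202
Total weight = 341 + 752 + 64 + 210 + 819 + 198 + 492 + 448 = 3324
Weighted proportion = 1202 / 3324 = 0.36161252 → 36.161252%

36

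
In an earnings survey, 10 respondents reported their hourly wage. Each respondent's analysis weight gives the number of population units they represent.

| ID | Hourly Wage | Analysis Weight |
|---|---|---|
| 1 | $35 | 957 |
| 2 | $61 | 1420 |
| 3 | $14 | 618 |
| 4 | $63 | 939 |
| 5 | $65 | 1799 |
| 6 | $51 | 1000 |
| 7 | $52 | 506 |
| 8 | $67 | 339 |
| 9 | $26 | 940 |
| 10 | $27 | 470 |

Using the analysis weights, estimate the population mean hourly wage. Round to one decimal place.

49.2

Weighted sum = 442014
Sum of weights = 8988
Weighted mean = 442014 / 8988 = 49.178238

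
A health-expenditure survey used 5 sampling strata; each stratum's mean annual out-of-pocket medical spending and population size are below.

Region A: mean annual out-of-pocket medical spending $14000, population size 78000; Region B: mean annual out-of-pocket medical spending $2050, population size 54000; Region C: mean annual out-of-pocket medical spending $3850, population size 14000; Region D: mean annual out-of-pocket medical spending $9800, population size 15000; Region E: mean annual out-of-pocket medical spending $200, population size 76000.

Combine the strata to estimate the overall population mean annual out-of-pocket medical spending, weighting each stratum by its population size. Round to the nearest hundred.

Σ Nₕ·x̄ₕ = 1418800000
Σ Nₕ = 78000 + 54000 + 14000 + 15000 + 76000 = 237000
Overall mean = 1418800000 / 237000 = 5986.4979

6000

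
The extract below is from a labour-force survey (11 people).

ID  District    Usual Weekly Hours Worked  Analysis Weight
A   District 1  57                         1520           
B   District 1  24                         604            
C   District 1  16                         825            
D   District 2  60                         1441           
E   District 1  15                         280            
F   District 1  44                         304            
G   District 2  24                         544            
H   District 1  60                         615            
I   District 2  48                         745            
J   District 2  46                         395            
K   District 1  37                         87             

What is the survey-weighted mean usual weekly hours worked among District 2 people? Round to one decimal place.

49.1

District 2 rows: D, G, I, J
Weighted sum = 60×1441 + 24×544 + 48×745 + 46×395
  = 153446
Sum of weights = 1441 + 544 + 745 + 395 = 3125
Weighted mean = 153446 / 3125 = 49.10272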